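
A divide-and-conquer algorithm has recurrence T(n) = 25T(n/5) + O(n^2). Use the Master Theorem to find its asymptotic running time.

Master Theorem for T(n) = 25T(n/5) + O(n^2):

a = 25, b = 5, c = 2
log_b(a) = log_5(25) = 2.0000

Case 2: c = 2 = log_5(25) = 2.0000
T(n) = O(n^2 log n) = O(n^2 log n)

For T(n) = 25T(n/5) + O(n^2): log_5(25) = 2.0000. This is Case 2 of the Master Theorem (c = log_b(a), equal work at all levels), giving O(n^2 log n).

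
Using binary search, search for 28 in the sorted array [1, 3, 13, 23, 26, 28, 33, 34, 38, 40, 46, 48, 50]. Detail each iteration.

Binary search for 28 in [1, 3, 13, 23, 26, 28, 33, 34, 38, 40, 46, 48, 50]:

lo=0, hi=12, mid=6, arr[mid]=33 -> 33 > 28, search left half
lo=0, hi=5, mid=2, arr[mid]=13 -> 13 < 28, search right half
lo=3, hi=5, mid=4, arr[mid]=26 -> 26 < 28, search right half
lo=5, hi=5, mid=5, arr[mid]=28 -> Found target at index 5!

Binary search finds 28 at index 5 after 4 comparisons. The search repeatedly halves the search space by comparing with the middle element.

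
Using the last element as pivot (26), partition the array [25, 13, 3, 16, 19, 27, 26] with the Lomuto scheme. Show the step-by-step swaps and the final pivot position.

Lomuto partition with pivot = 26:

Initial array: [25, 13, 3, 16, 19, 27, 26]

arr[0]=25 <= 26: swap with position 0, array becomes [25, 13, 3, 16, 19, 27, 26]
arr[1]=13 <= 26: swap with position 1, array becomes [25, 13, 3, 16, 19, 27, 26]
arr[2]=3 <= 26: swap with position 2, array becomes [25, 13, 3, 16, 19, 27, 26]
arr[3]=16 <= 26: swap with position 3, array becomes [25, 13, 3, 16, 19, 27, 26]
arr[4]=19 <= 26: swap with position 4, array becomes [25, 13, 3, 16, 19, 27, 26]
arr[5]=27 > 26: no swap

Place pivot at position 5: [25, 13, 3, 16, 19, 26, 27]
Pivot position: 5

After partitioning with pivot 26, the array becomes [25, 13, 3, 16, 19, 26, 27]. The pivot is placed at index 5. All elements to the left of the pivot are <= 26, and all elements to the right are > 26.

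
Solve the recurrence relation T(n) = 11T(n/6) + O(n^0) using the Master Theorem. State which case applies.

Master Theorem for T(n) = 11T(n/6) + O(n^0):

a = 11, b = 6, c = 0
log_b(a) = log_6(11) = 1.3383

Case 1: c = 0 < log_6(11) = 1.3383
T(n) = O(n^(log_6 11))

For T(n) = 11T(n/6) + O(n^0): log_6(11) = 1.3383. This is Case 1 of the Master Theorem (c < log_b(a), work dominated by leaves), giving O(n^(log_6 11)).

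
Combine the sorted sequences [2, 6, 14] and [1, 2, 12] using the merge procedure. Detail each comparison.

Merging process:

Compare 2 vs 1: take 1 from right. Merged: [1]
Compare 2 vs 2: take 2 from left. Merged: [1, 2]
Compare 6 vs 2: take 2 from right. Merged: [1, 2, 2]
Compare 6 vs 12: take 6 from left. Merged: [1, 2, 2, 6]
Compare 14 vs 12: take 12 from right. Merged: [1, 2, 2, 6, 12]
Append remaining from left: [14]. Merged: [1, 2, 2, 6, 12, 14]

Final merged array: [1, 2, 2, 6, 12, 14]
Total comparisons: 5

The merged array is [1, 2, 2, 6, 12, 14], requiring 5 comparisons. The merge step runs in O(n) time where n is the total number of elements.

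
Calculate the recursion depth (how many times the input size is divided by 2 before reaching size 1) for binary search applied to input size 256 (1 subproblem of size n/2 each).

For divide and conquer with division factor 2:

Problem sizes at each level:
Level 0: 256
Level 1: 128
Level 2: 64
Level 3: 32
Level 4: 16
Level 5: 8
Level 6: 4
Level 7: 2
Level 8: 1

The root is level 0 and the size-1 base case is level 8 (the tree spans levels 0 through 8, i.e. 9 levels counting the root), so the depth is the number of divisions: log_2(256) = 8

The recursion tree depth is log_2(256) = 8. At each level, the problem size is divided by 2, so it takes 8 divisions to reduce to a base case of size 1. The algorithm makes 1 recursive call at each level.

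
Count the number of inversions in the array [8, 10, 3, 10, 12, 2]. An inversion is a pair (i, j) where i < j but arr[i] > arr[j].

Finding inversions in [8, 10, 3, 10, 12, 2]:

(0, 2): arr[0]=8 > arr[2]=3
(0, 5): arr[0]=8 > arr[5]=2
(1, 2): arr[1]=10 > arr[2]=3
(1, 5): arr[1]=10 > arr[5]=2
(2, 5): arr[2]=3 > arr[5]=2
(3, 5): arr[3]=10 > arr[5]=2
(4, 5): arr[4]=12 > arr[5]=2

Total inversions: 7

The array has 7 inversion(s): (0,2), (0,5), (1,2), (1,5), (2,5), (3,5), (4,5). Each pair (i,j) satisfies i < j and arr[i] > arr[j].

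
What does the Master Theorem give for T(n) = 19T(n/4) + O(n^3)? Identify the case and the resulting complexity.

Master Theorem for T(n) = 19T(n/4) + O(n^3):

a = 19, b = 4, c = 3
log_b(a) = log_4(19) = 2.1240

Case 3: c = 3 > log_4(19) = 2.1240
T(n) = O(n^3) = O(n^3)

For T(n) = 19T(n/4) + O(n^3): log_4(19) = 2.1240. This is Case 3 of the Master Theorem (c > log_b(a), work dominated by root), giving O(n^3).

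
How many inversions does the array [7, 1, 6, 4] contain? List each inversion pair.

Finding inversions in [7, 1, 6, 4]:

(0, 1): arr[0]=7 > arr[1]=1
(0, 2): arr[0]=7 > arr[2]=6
(0, 3): arr[0]=7 > arr[3]=4
(2, 3): arr[2]=6 > arr[3]=4

Total inversions: 4

The array has 4 inversion(s): (0,1), (0,2), (0,3), (2,3). Each pair (i,j) satisfies i < j and arr[i] > arr[j].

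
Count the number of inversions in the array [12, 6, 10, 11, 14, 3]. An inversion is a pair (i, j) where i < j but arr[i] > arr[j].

Finding inversions in [12, 6, 10, 11, 14, 3]:

(0, 1): arr[0]=12 > arr[1]=6
(0, 2): arr[0]=12 > arr[2]=10
(0, 3): arr[0]=12 > arr[3]=11
(0, 5): arr[0]=12 > arr[5]=3
(1, 5): arr[1]=6 > arr[5]=3
(2, 5): arr[2]=10 > arr[5]=3
(3, 5): arr[3]=11 > arr[5]=3
(4, 5): arr[4]=14 > arr[5]=3

Total inversions: 8

The array has 8 inversion(s): (0,1), (0,2), (0,3), (0,5), (1,5), (2,5), (3,5), (4,5). Each pair (i,j) satisfies i < j and arr[i] > arr[j].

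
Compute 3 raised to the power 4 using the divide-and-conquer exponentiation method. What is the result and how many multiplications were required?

Computing 3^4 by squaring (build up from 3^1; each line after the first costs one multiplication):

3^1 = 3
3^2 = (3^1)^2 = 3^2 = 9
3^4 = (3^2)^2 = 9^2 = 81

Result: 81
Multiplications needed: 2 (2 lines after 3^1)

3^4 = 81. Using exponentiation by squaring, this requires 2 multiplications. The key idea: if the exponent is even, square the half-power; if odd, multiply by the base once.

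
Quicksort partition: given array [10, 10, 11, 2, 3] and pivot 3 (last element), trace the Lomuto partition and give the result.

Lomuto partition with pivot = 3:

Initial array: [10, 10, 11, 2, 3]

arr[0]=10 > 3: no swap
arr[1]=10 > 3: no swap
arr[2]=11 > 3: no swap
arr[3]=2 <= 3: swap with position 0, array becomes [2, 10, 11, 10, 3]

Place pivot at position 1: [2, 3, 11, 10, 10]
Pivot position: 1

After partitioning with pivot 3, the array becomes [2, 3, 11, 10, 10]. The pivot is placed at index 1. All elements to the left of the pivot are <= 3, and all elements to the right are > 3.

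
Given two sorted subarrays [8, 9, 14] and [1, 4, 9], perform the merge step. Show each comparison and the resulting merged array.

Merging process:

Compare 8 vs 1: take 1 from right. Merged: [1]
Compare 8 vs 4: take 4 from right. Merged: [1, 4]
Compare 8 vs 9: take 8 from left. Merged: [1, 4, 8]
Compare 9 vs 9: take 9 from left. Merged: [1, 4, 8, 9]
Compare 14 vs 9: take 9 from right. Merged: [1, 4, 8, 9, 9]
Append remaining from left: [14]. Merged: [1, 4, 8, 9, 9, 14]

Final merged array: [1, 4, 8, 9, 9, 14]
Total comparisons: 5

The merged array is [1, 4, 8, 9, 9, 14], requiring 5 comparisons. The merge step runs in O(n) time where n is the total number of elements.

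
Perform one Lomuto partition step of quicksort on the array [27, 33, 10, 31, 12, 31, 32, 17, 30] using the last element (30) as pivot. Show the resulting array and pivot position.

Lomuto partition with pivot = 30:

Initial array: [27, 33, 10, 31, 12, 31, 32, 17, 30]

arr[0]=27 <= 30: swap with position 0, array becomes [27, 33, 10, 31, 12, 31, 32, 17, 30]
arr[1]=33 > 30: no swap
arr[2]=10 <= 30: swap with position 1, array becomes [27, 10, 33, 31, 12, 31, 32, 17, 30]
arr[3]=31 > 30: no swap
arr[4]=12 <= 30: swap with position 2, array becomes [27, 10, 12, 31, 33, 31, 32, 17, 30]
arr[5]=31 > 30: no swap
arr[6]=32 > 30: no swap
arr[7]=17 <= 30: swap with position 3, array becomes [27, 10, 12, 17, 33, 31, 32, 31, 30]

Place pivot at position 4: [27, 10, 12, 17, 30, 31, 32, 31, 33]
Pivot position: 4

After partitioning with pivot 30, the array becomes [27, 10, 12, 17, 30, 31, 32, 31, 33]. The pivot is placed at index 4. All elements to the left of the pivot are <= 30, and all elements to the right are > 30.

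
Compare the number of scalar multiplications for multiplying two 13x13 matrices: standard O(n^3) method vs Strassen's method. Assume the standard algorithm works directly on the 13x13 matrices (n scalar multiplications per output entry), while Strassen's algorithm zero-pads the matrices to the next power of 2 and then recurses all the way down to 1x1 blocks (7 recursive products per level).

Matrix multiplication for 13x13 matrices:

Strassen's algorithm requires power-of-2 dimensions. Pad 13x13 to 16x16 (next power of 2).

Standard algorithm: 13^3 = 2197 multiplications
Strassen's algorithm: 7^(log2(16)) = 7^4 = 2401 multiplications
Difference: 2197 - 2401 = -204 (Strassen uses MORE here due to padding overhead — for small or just-over-power-of-2 n, padding can outweigh the per-level savings)

Standard: 2197 multiplications (13^3). Strassen: 2401 multiplications (7^4, after padding to 16x16). Strassen reduces 8 recursive multiplications to 7 at each level.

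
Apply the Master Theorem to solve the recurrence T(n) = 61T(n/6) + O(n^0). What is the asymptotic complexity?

Master Theorem for T(n) = 61T(n/6) + O(n^0):

a = 61, b = 6, c = 0
log_b(a) = log_6(61) = 2.2943

Case 1: c = 0 < log_6(61) = 2.2943
T(n) = O(n^(log_6 61))

For T(n) = 61T(n/6) + O(n^0): log_6(61) = 2.2943. This is Case 1 of the Master Theorem (c < log_b(a), work dominated by leaves), giving O(n^(log_6 61)).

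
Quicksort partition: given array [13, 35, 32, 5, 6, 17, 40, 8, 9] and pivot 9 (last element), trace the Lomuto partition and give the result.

Lomuto partition with pivot = 9:

Initial array: [13, 35, 32, 5, 6, 17, 40, 8, 9]

arr[0]=13 > 9: no swap
arr[1]=35 > 9: no swap
arr[2]=32 > 9: no swap
arr[3]=5 <= 9: swap with position 0, array becomes [5, 35, 32, 13, 6, 17, 40, 8, 9]
arr[4]=6 <= 9: swap with position 1, array becomes [5, 6, 32, 13, 35, 17, 40, 8, 9]
arr[5]=17 > 9: no swap
arr[6]=40 > 9: no swap
arr[7]=8 <= 9: swap with position 2, array becomes [5, 6, 8, 13, 35, 17, 40, 32, 9]

Place pivot at position 3: [5, 6, 8, 9, 35, 17, 40, 32, 13]
Pivot position: 3

After partitioning with pivot 9, the array becomes [5, 6, 8, 9, 35, 17, 40, 32, 13]. The pivot is placed at index 3. All elements to the left of the pivot are <= 9, and all elements to the right are > 9.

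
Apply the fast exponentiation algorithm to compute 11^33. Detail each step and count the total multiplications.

Computing 11^33 by squaring (build up from 11^1; each line after the first costs one multiplication):

11^1 = 11
11^2 = (11^1)^2 = 11^2 = 121
11^4 = (11^2)^2 = 121^2 = 14641
11^8 = (11^4)^2 = 14641^2 = 214358881
11^16 = (11^8)^2 = 214358881^2 = 45949729863572161
11^32 = (11^16)^2 = 45949729863572161^2 = 2111377674535255285545615254209921
11^33 = 11 * 11^32 = 11 * 2111377674535255285545615254209921 = 23225154419887808141001767796309131

Result: 23225154419887808141001767796309131
Multiplications needed: 6 (6 lines after 11^1)

11^33 = 23225154419887808141001767796309131. Using exponentiation by squaring, this requires 6 multiplications. The key idea: if the exponent is even, square the half-power; if odd, multiply by the base once.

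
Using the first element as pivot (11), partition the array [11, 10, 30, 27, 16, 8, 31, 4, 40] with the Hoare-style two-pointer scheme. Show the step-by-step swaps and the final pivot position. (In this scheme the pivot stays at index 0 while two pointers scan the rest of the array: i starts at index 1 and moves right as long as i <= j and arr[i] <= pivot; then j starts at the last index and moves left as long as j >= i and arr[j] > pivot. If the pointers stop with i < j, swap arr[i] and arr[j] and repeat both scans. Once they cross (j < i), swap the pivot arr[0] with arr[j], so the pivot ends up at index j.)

Hoare-style two-pointer partition with pivot = 11:

Initial array: [11, 10, 30, 27, 16, 8, 31, 4, 40]

Pointers start at i = 1, j = 8.
i stops at index 2 (arr[2]=30 > 11), j stops at index 7 (arr[7]=4 <= 11): swap arr[2] and arr[7], array becomes [11, 10, 4, 27, 16, 8, 31, 30, 40]
i stops at index 3 (arr[3]=27 > 11), j stops at index 5 (arr[5]=8 <= 11): swap arr[3] and arr[5], array becomes [11, 10, 4, 8, 16, 27, 31, 30, 40]
i ends at 4, j ends at 3: the pointers have crossed (j < i), so scanning stops.

Swap pivot arr[0] with arr[3] to place pivot at position 3: [8, 10, 4, 11, 16, 27, 31, 30, 40]
Pivot position: 3

After partitioning with pivot 11, the array becomes [8, 10, 4, 11, 16, 27, 31, 30, 40]. The pivot is placed at index 3. All elements to the left of the pivot are <= 11, and all elements to the right are > 11.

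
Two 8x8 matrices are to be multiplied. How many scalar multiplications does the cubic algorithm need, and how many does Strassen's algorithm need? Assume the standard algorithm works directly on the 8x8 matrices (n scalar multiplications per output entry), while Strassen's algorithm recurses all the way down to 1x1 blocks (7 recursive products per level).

Matrix multiplication for 8x8 matrices:

Standard algorithm: 8^3 = 512 multiplications
Strassen's algorithm: 7^(log2(8)) = 7^3 = 343 multiplications
Savings: 512 - 343 = 169 multiplications

Standard: 512 multiplications (8^3). Strassen: 343 multiplications (7^3). Strassen reduces 8 recursive multiplications to 7 at each level.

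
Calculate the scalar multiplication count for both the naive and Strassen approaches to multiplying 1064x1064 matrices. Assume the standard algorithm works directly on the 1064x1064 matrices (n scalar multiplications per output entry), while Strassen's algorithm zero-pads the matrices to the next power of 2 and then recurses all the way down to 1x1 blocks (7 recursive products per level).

Matrix multiplication for 1064x1064 matrices:

Strassen's algorithm requires power-of-2 dimensions. Pad 1064x1064 to 2048x2048 (next power of 2).

Standard algorithm: 1064^3 = 1204550144 multiplications
Strassen's algorithm: 7^(log2(2048)) = 7^11 = 1977326743 multiplications
Difference: 1204550144 - 1977326743 = -772776599 (Strassen uses MORE here due to padding overhead — for small or just-over-power-of-2 n, padding can outweigh the per-level savings)

Standard: 1204550144 multiplications (1064^3). Strassen: 1977326743 multiplications (7^11, after padding to 2048x2048). Strassen reduces 8 recursive multiplications to 7 at each level.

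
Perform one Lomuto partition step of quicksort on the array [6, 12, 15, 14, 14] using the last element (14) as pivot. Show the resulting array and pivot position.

Lomuto partition with pivot = 14:

Initial array: [6, 12, 15, 14, 14]

arr[0]=6 <= 14: swap with position 0, array becomes [6, 12, 15, 14, 14]
arr[1]=12 <= 14: swap with position 1, array becomes [6, 12, 15, 14, 14]
arr[2]=15 > 14: no swap
arr[3]=14 <= 14: swap with position 2, array becomes [6, 12, 14, 15, 14]

Place pivot at position 3: [6, 12, 14, 14, 15]
Pivot position: 3

After partitioning with pivot 14, the array becomes [6, 12, 14, 14, 15]. The pivot is placed at index 3. All elements to the left of the pivot are <= 14, and all elements to the right are > 14.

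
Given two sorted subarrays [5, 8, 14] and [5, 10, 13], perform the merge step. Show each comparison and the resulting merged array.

Merging process:

Compare 5 vs 5: take 5 from left. Merged: [5]
Compare 8 vs 5: take 5 from right. Merged: [5, 5]
Compare 8 vs 10: take 8 from left. Merged: [5, 5, 8]
Compare 14 vs 10: take 10 from right. Merged: [5, 5, 8, 10]
Compare 14 vs 13: take 13 from right. Merged: [5, 5, 8, 10, 13]
Append remaining from left: [14]. Merged: [5, 5, 8, 10, 13, 14]

Final merged array: [5, 5, 8, 10, 13, 14]
Total comparisons: 5

The merged array is [5, 5, 8, 10, 13, 14], requiring 5 comparisons. The merge step runs in O(n) time where n is the total number of elements.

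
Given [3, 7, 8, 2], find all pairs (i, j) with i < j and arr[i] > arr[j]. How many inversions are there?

Finding inversions in [3, 7, 8, 2]:

(0, 3): arr[0]=3 > arr[3]=2
(1, 3): arr[1]=7 > arr[3]=2
(2, 3): arr[2]=8 > arr[3]=2

Total inversions: 3

The array has 3 inversion(s): (0,3), (1,3), (2,3). Each pair (i,j) satisfies i < j and arr[i] > arr[j].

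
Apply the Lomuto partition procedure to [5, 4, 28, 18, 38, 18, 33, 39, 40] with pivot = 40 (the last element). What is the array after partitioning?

Lomuto partition with pivot = 40:

Initial array: [5, 4, 28, 18, 38, 18, 33, 39, 40]

arr[0]=5 <= 40: swap with position 0, array becomes [5, 4, 28, 18, 38, 18, 33, 39, 40]
arr[1]=4 <= 40: swap with position 1, array becomes [5, 4, 28, 18, 38, 18, 33, 39, 40]
arr[2]=28 <= 40: swap with position 2, array becomes [5, 4, 28, 18, 38, 18, 33, 39, 40]
arr[3]=18 <= 40: swap with position 3, array becomes [5, 4, 28, 18, 38, 18, 33, 39, 40]
arr[4]=38 <= 40: swap with position 4, array becomes [5, 4, 28, 18, 38, 18, 33, 39, 40]
arr[5]=18 <= 40: swap with position 5, array becomes [5, 4, 28, 18, 38, 18, 33, 39, 40]
arr[6]=33 <= 40: swap with position 6, array becomes [5, 4, 28, 18, 38, 18, 33, 39, 40]
arr[7]=39 <= 40: swap with position 7, array becomes [5, 4, 28, 18, 38, 18, 33, 39, 40]

Place pivot at position 8: [5, 4, 28, 18, 38, 18, 33, 39, 40]
Pivot position: 8

After partitioning with pivot 40, the array becomes [5, 4, 28, 18, 38, 18, 33, 39, 40]. The pivot is placed at index 8. All elements to the left of the pivot are <= 40, and all elements to the right are > 40.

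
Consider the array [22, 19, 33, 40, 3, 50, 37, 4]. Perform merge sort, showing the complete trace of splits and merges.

Merge sort trace:

Split: [22, 19, 33, 40, 3, 50, 37, 4] -> [22, 19, 33, 40] and [3, 50, 37, 4]
  Split: [22, 19, 33, 40] -> [22, 19] and [33, 40]
    Split: [22, 19] -> [22] and [19]
    Merge: [22] + [19] -> [19, 22]
    Split: [33, 40] -> [33] and [40]
    Merge: [33] + [40] -> [33, 40]
  Merge: [19, 22] + [33, 40] -> [19, 22, 33, 40]
  Split: [3, 50, 37, 4] -> [3, 50] and [37, 4]
    Split: [3, 50] -> [3] and [50]
    Merge: [3] + [50] -> [3, 50]
    Split: [37, 4] -> [37] and [4]
    Merge: [37] + [4] -> [4, 37]
  Merge: [3, 50] + [4, 37] -> [3, 4, 37, 50]
Merge: [19, 22, 33, 40] + [3, 4, 37, 50] -> [3, 4, 19, 22, 33, 37, 40, 50]

Final sorted array: [3, 4, 19, 22, 33, 37, 40, 50]

The merge sort proceeds by recursively splitting the array and merging sorted halves.
After all merges, the sorted array is [3, 4, 19, 22, 33, 37, 40, 50].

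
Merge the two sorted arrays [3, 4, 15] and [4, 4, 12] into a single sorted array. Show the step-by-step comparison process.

Merging process:

Compare 3 vs 4: take 3 from left. Merged: [3]
Compare 4 vs 4: take 4 from left. Merged: [3, 4]
Compare 15 vs 4: take 4 from right. Merged: [3, 4, 4]
Compare 15 vs 4: take 4 from right. Merged: [3, 4, 4, 4]
Compare 15 vs 12: take 12 from right. Merged: [3, 4, 4, 4, 12]
Append remaining from left: [15]. Merged: [3, 4, 4, 4, 12, 15]

Final merged array: [3, 4, 4, 4, 12, 15]
Total comparisons: 5

The merged array is [3, 4, 4, 4, 12, 15], requiring 5 comparisons. The merge step runs in O(n) time where n is the total number of elements.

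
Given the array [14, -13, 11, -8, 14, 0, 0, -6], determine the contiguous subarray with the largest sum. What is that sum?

Using Kadane's algorithm on [14, -13, 11, -8, 14, 0, 0, -6]:

Scanning through the array:
Position 1 (value -13): max_ending_here = 1, max_so_far = 14
Position 2 (value 11): max_ending_here = 12, max_so_far = 14
Position 3 (value -8): max_ending_here = 4, max_so_far = 14
Position 4 (value 14): max_ending_here = 18, max_so_far = 18
Position 5 (value 0): max_ending_here = 18, max_so_far = 18
Position 6 (value 0): max_ending_here = 18, max_so_far = 18
Position 7 (value -6): max_ending_here = 12, max_so_far = 18

Maximum subarray: [14, -13, 11, -8, 14]
Maximum sum: 18

The maximum subarray is [14, -13, 11, -8, 14] with sum 18. This subarray runs from index 0 to index 4.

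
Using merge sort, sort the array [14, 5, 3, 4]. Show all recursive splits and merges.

Merge sort trace:

Split: [14, 5, 3, 4] -> [14, 5] and [3, 4]
  Split: [14, 5] -> [14] and [5]
  Merge: [14] + [5] -> [5, 14]
  Split: [3, 4] -> [3] and [4]
  Merge: [3] + [4] -> [3, 4]
Merge: [5, 14] + [3, 4] -> [3, 4, 5, 14]

Final sorted array: [3, 4, 5, 14]

The merge sort proceeds by recursively splitting the array and merging sorted halves.
After all merges, the sorted array is [3, 4, 5, 14].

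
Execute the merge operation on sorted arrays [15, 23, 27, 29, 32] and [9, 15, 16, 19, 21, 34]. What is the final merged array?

Merging process:

Compare 15 vs 9: take 9 from right. Merged: [9]
Compare 15 vs 15: take 15 from left. Merged: [9, 15]
Compare 23 vs 15: take 15 from right. Merged: [9, 15, 15]
Compare 23 vs 16: take 16 from right. Merged: [9, 15, 15, 16]
Compare 23 vs 19: take 19 from right. Merged: [9, 15, 15, 16, 19]
Compare 23 vs 21: take 21 from right. Merged: [9, 15, 15, 16, 19, 21]
Compare 23 vs 34: take 23 from left. Merged: [9, 15, 15, 16, 19, 21, 23]
Compare 27 vs 34: take 27 from left. Merged: [9, 15, 15, 16, 19, 21, 23, 27]
Compare 29 vs 34: take 29 from left. Merged: [9, 15, 15, 16, 19, 21, 23, 27, 29]
Compare 32 vs 34: take 32 from left. Merged: [9, 15, 15, 16, 19, 21, 23, 27, 29, 32]
Append remaining from right: [34]. Merged: [9, 15, 15, 16, 19, 21, 23, 27, 29, 32, 34]

Final merged array: [9, 15, 15, 16, 19, 21, 23, 27, 29, 32, 34]
Total comparisons: 10

The merged array is [9, 15, 15, 16, 19, 21, 23, 27, 29, 32, 34], requiring 10 comparisons. The merge step runs in O(n) time where n is the total number of elements.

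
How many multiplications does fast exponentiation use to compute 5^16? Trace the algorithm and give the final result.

Computing 5^16 by squaring (build up from 5^1; each line after the first costs one multiplication):

5^1 = 5
5^2 = (5^1)^2 = 5^2 = 25
5^4 = (5^2)^2 = 25^2 = 625
5^8 = (5^4)^2 = 625^2 = 390625
5^16 = (5^8)^2 = 390625^2 = 152587890625

Result: 152587890625
Multiplications needed: 4 (4 lines after 5^1)

5^16 = 152587890625. Using exponentiation by squaring, this requires 4 multiplications. The key idea: if the exponent is even, square the half-power; if odd, multiply by the base once.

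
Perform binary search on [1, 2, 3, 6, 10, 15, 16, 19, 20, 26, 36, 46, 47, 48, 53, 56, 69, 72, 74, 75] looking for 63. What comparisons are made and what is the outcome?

Binary search for 63 in [1, 2, 3, 6, 10, 15, 16, 19, 20, 26, 36, 46, 47, 48, 53, 56, 69, 72, 74, 75]:

lo=0, hi=19, mid=9, arr[mid]=26 -> 26 < 63, search right half
lo=10, hi=19, mid=14, arr[mid]=53 -> 53 < 63, search right half
lo=15, hi=19, mid=17, arr[mid]=72 -> 72 > 63, search left half
lo=15, hi=16, mid=15, arr[mid]=56 -> 56 < 63, search right half
lo=16, hi=16, mid=16, arr[mid]=69 -> 69 > 63, search left half
lo=16 > hi=15, target 63 not found

Binary search determines that 63 is not in the array after 5 comparisons. The search space was exhausted without finding the target.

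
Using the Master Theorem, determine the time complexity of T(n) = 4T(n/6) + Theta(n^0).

Master Theorem for T(n) = 4T(n/6) + O(n^0):

a = 4, b = 6, c = 0
log_b(a) = log_6(4) = 0.7737

Case 1: c = 0 < log_6(4) = 0.7737
T(n) = O(n^(log_6 4))

For T(n) = 4T(n/6) + O(n^0): log_6(4) = 0.7737. This is Case 1 of the Master Theorem (c < log_b(a), work dominated by leaves), giving O(n^(log_6 4)).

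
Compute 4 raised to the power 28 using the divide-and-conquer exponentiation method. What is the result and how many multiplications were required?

Computing 4^28 by squaring (build up from 4^1; each line after the first costs one multiplication):

4^1 = 4
4^2 = (4^1)^2 = 4^2 = 16
4^3 = 4 * 4^2 = 4 * 16 = 64
4^6 = (4^3)^2 = 64^2 = 4096
4^7 = 4 * 4^6 = 4 * 4096 = 16384
4^14 = (4^7)^2 = 16384^2 = 268435456
4^28 = (4^14)^2 = 268435456^2 = 72057594037927936

Result: 72057594037927936
Multiplications needed: 6 (6 lines after 4^1)

4^28 = 72057594037927936. Using exponentiation by squaring, this requires 6 multiplications. The key idea: if the exponent is even, square the half-power; if odd, multiply by the base once.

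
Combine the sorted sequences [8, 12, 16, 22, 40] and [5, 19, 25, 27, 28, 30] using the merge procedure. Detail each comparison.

Merging process:

Compare 8 vs 5: take 5 from right. Merged: [5]
Compare 8 vs 19: take 8 from left. Merged: [5, 8]
Compare 12 vs 19: take 12 from left. Merged: [5, 8, 12]
Compare 16 vs 19: take 16 from left. Merged: [5, 8, 12, 16]
Compare 22 vs 19: take 19 from right. Merged: [5, 8, 12, 16, 19]
Compare 22 vs 25: take 22 from left. Merged: [5, 8, 12, 16, 19, 22]
Compare 40 vs 25: take 25 from right. Merged: [5, 8, 12, 16, 19, 22, 25]
Compare 40 vs 27: take 27 from right. Merged: [5, 8, 12, 16, 19, 22, 25, 27]
Compare 40 vs 28: take 28 from right. Merged: [5, 8, 12, 16, 19, 22, 25, 27, 28]
Compare 40 vs 30: take 30 from right. Merged: [5, 8, 12, 16, 19, 22, 25, 27, 28, 30]
Append remaining from left: [40]. Merged: [5, 8, 12, 16, 19, 22, 25, 27, 28, 30, 40]

Final merged array: [5, 8, 12, 16, 19, 22, 25, 27, 28, 30, 40]
Total comparisons: 10

The merged array is [5, 8, 12, 16, 19, 22, 25, 27, 28, 30, 40], requiring 10 comparisons. The merge step runs in O(n) time where n is the total number of elements.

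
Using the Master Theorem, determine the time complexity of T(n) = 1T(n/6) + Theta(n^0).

Master Theorem for T(n) = 1T(n/6) + O(n^0):

a = 1, b = 6, c = 0
log_b(a) = log_6(1) = 0.0000

Case 2: c = 0 = log_6(1) = 0.0000
T(n) = O(n^0 log n) = O(log n)

For T(n) = 1T(n/6) + O(n^0): log_6(1) = 0.0000. This is Case 2 of the Master Theorem (c = log_b(a), equal work at all levels), giving O(log n).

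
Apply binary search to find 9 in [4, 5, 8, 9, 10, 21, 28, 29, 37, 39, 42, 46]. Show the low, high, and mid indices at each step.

Binary search for 9 in [4, 5, 8, 9, 10, 21, 28, 29, 37, 39, 42, 46]:

lo=0, hi=11, mid=5, arr[mid]=21 -> 21 > 9, search left half
lo=0, hi=4, mid=2, arr[mid]=8 -> 8 < 9, search right half
lo=3, hi=4, mid=3, arr[mid]=9 -> Found target at index 3!

Binary search finds 9 at index 3 after 3 comparisons. The search repeatedly halves the search space by comparing with the middle element.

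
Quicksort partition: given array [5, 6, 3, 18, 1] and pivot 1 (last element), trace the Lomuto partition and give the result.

Lomuto partition with pivot = 1:

Initial array: [5, 6, 3, 18, 1]

arr[0]=5 > 1: no swap
arr[1]=6 > 1: no swap
arr[2]=3 > 1: no swap
arr[3]=18 > 1: no swap

Place pivot at position 0: [1, 6, 3, 18, 5]
Pivot position: 0

After partitioning with pivot 1, the array becomes [1, 6, 3, 18, 5]. The pivot is placed at index 0. All elements to the left of the pivot are <= 1, and all elements to the right are > 1.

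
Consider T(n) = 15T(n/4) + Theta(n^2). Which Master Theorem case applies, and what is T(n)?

Master Theorem for T(n) = 15T(n/4) + O(n^2):

a = 15, b = 4, c = 2
log_b(a) = log_4(15) = 1.9534

Case 3: c = 2 > log_4(15) = 1.9534
T(n) = O(n^2) = O(n^2)

For T(n) = 15T(n/4) + O(n^2): log_4(15) = 1.9534. This is Case 3 of the Master Theorem (c > log_b(a), work dominated by root), giving O(n^2).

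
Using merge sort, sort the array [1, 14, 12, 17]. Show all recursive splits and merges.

Merge sort trace:

Split: [1, 14, 12, 17] -> [1, 14] and [12, 17]
  Split: [1, 14] -> [1] and [14]
  Merge: [1] + [14] -> [1, 14]
  Split: [12, 17] -> [12] and [17]
  Merge: [12] + [17] -> [12, 17]
Merge: [1, 14] + [12, 17] -> [1, 12, 14, 17]

Final sorted array: [1, 12, 14, 17]

The merge sort proceeds by recursively splitting the array and merging sorted halves.
After all merges, the sorted array is [1, 12, 14, 17].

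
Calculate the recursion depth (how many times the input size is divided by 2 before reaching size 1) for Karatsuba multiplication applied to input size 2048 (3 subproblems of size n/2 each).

For divide and conquer with division factor 2:

Problem sizes at each level:
Level 0: 2048
Level 1: 1024
Level 2: 512
Level 3: 256
Level 4: 128
Level 5: 64
Level 6: 32
Level 7: 16
Level 8: 8
Level 9: 4
Level 10: 2
Level 11: 1

The root is level 0 and the size-1 base case is level 11 (the tree spans levels 0 through 11, i.e. 12 levels counting the root), so the depth is the number of divisions: log_2(2048) = 11

The recursion tree depth is log_2(2048) = 11. At each level, the problem size is divided by 2, so it takes 11 divisions to reduce to a base case of size 1. The algorithm makes 3 recursive calls at each level.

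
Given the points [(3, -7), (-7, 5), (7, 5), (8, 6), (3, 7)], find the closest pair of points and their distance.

Computing all pairwise distances among 5 points:

d((3, -7), (-7, 5)) = 15.6205
d((3, -7), (7, 5)) = 12.6491
d((3, -7), (8, 6)) = 13.9284
d((3, -7), (3, 7)) = 14.0
d((-7, 5), (7, 5)) = 14.0
d((-7, 5), (8, 6)) = 15.0333
d((-7, 5), (3, 7)) = 10.198
d((7, 5), (8, 6)) = 1.4142 <-- minimum
d((7, 5), (3, 7)) = 4.4721
d((8, 6), (3, 7)) = 5.099

Closest pair: (7, 5) and (8, 6) with distance 1.4142

The closest pair is (7, 5) and (8, 6) with Euclidean distance 1.4142. For 5 points, brute-force pairwise comparison is shown above. For large n, the divide-and-conquer algorithm (sort by x, recurse on halves, check the dividing strip) achieves O(n log n).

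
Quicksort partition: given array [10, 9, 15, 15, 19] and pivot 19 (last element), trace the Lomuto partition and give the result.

Lomuto partition with pivot = 19:

Initial array: [10, 9, 15, 15, 19]

arr[0]=10 <= 19: swap with position 0, array becomes [10, 9, 15, 15, 19]
arr[1]=9 <= 19: swap with position 1, array becomes [10, 9, 15, 15, 19]
arr[2]=15 <= 19: swap with position 2, array becomes [10, 9, 15, 15, 19]
arr[3]=15 <= 19: swap with position 3, array becomes [10, 9, 15, 15, 19]

Place pivot at position 4: [10, 9, 15, 15, 19]
Pivot position: 4

After partitioning with pivot 19, the array becomes [10, 9, 15, 15, 19]. The pivot is placed at index 4. All elements to the left of the pivot are <= 19, and all elements to the right are > 19.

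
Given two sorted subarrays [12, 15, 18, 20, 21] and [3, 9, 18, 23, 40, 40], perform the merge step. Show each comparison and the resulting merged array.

Merging process:

Compare 12 vs 3: take 3 from right. Merged: [3]
Compare 12 vs 9: take 9 from right. Merged: [3, 9]
Compare 12 vs 18: take 12 from left. Merged: [3, 9, 12]
Compare 15 vs 18: take 15 from left. Merged: [3, 9, 12, 15]
Compare 18 vs 18: take 18 from left. Merged: [3, 9, 12, 15, 18]
Compare 20 vs 18: take 18 from right. Merged: [3, 9, 12, 15, 18, 18]
Compare 20 vs 23: take 20 from left. Merged: [3, 9, 12, 15, 18, 18, 20]
Compare 21 vs 23: take 21 from left. Merged: [3, 9, 12, 15, 18, 18, 20, 21]
Append remaining from right: [23, 40, 40]. Merged: [3, 9, 12, 15, 18, 18, 20, 21, 23, 40, 40]

Final merged array: [3, 9, 12, 15, 18, 18, 20, 21, 23, 40, 40]
Total comparisons: 8

The merged array is [3, 9, 12, 15, 18, 18, 20, 21, 23, 40, 40], requiring 8 comparisons. The merge step runs in O(n) time where n is the total number of elements.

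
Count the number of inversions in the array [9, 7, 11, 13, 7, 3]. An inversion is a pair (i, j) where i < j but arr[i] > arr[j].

Finding inversions in [9, 7, 11, 13, 7, 3]:

(0, 1): arr[0]=9 > arr[1]=7
(0, 4): arr[0]=9 > arr[4]=7
(0, 5): arr[0]=9 > arr[5]=3
(1, 5): arr[1]=7 > arr[5]=3
(2, 4): arr[2]=11 > arr[4]=7
(2, 5): arr[2]=11 > arr[5]=3
(3, 4): arr[3]=13 > arr[4]=7
(3, 5): arr[3]=13 > arr[5]=3
(4, 5): arr[4]=7 > arr[5]=3

Total inversions: 9

The array has 9 inversion(s): (0,1), (0,4), (0,5), (1,5), (2,4), (2,5), (3,4), (3,5), (4,5). Each pair (i,j) satisfies i < j and arr[i] > arr[j].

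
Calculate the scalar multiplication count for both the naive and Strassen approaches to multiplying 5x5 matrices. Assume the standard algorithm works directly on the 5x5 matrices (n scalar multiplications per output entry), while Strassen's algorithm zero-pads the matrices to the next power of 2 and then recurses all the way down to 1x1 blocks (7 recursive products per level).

Matrix multiplication for 5x5 matrices:

Strassen's algorithm requires power-of-2 dimensions. Pad 5x5 to 8x8 (next power of 2).

Standard algorithm: 5^3 = 125 multiplications
Strassen's algorithm: 7^(log2(8)) = 7^3 = 343 multiplications
Difference: 125 - 343 = -218 (Strassen uses MORE here due to padding overhead — for small or just-over-power-of-2 n, padding can outweigh the per-level savings)

Standard: 125 multiplications (5^3). Strassen: 343 multiplications (7^3, after padding to 8x8). Strassen reduces 8 recursive multiplications to 7 at each level.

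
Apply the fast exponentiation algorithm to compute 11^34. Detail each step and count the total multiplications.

Computing 11^34 by squaring (build up from 11^1; each line after the first costs one multiplication):

11^1 = 11
11^2 = (11^1)^2 = 11^2 = 121
11^4 = (11^2)^2 = 121^2 = 14641
11^8 = (11^4)^2 = 14641^2 = 214358881
11^16 = (11^8)^2 = 214358881^2 = 45949729863572161
11^17 = 11 * 11^16 = 11 * 45949729863572161 = 505447028499293771
11^34 = (11^17)^2 = 505447028499293771^2 = 255476698618765889551019445759400441

Result: 255476698618765889551019445759400441
Multiplications needed: 6 (6 lines after 11^1)

11^34 = 255476698618765889551019445759400441. Using exponentiation by squaring, this requires 6 multiplications. The key idea: if the exponent is even, square the half-power; if odd, multiply by the base once.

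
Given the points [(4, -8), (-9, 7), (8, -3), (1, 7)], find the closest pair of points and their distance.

Computing all pairwise distances among 4 points:

d((4, -8), (-9, 7)) = 19.8494
d((4, -8), (8, -3)) = 6.4031 <-- minimum
d((4, -8), (1, 7)) = 15.2971
d((-9, 7), (8, -3)) = 19.7231
d((-9, 7), (1, 7)) = 10.0
d((8, -3), (1, 7)) = 12.2066

Closest pair: (4, -8) and (8, -3) with distance 6.4031

The closest pair is (4, -8) and (8, -3) with Euclidean distance 6.4031. For 4 points, brute-force pairwise comparison is shown above. For large n, the divide-and-conquer algorithm (sort by x, recurse on halves, check the dividing strip) achieves O(n log n).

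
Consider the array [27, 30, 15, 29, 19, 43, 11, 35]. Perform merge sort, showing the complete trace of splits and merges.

Merge sort trace:

Split: [27, 30, 15, 29, 19, 43, 11, 35] -> [27, 30, 15, 29] and [19, 43, 11, 35]
  Split: [27, 30, 15, 29] -> [27, 30] and [15, 29]
    Split: [27, 30] -> [27] and [30]
    Merge: [27] + [30] -> [27, 30]
    Split: [15, 29] -> [15] and [29]
    Merge: [15] + [29] -> [15, 29]
  Merge: [27, 30] + [15, 29] -> [15, 27, 29, 30]
  Split: [19, 43, 11, 35] -> [19, 43] and [11, 35]
    Split: [19, 43] -> [19] and [43]
    Merge: [19] + [43] -> [19, 43]
    Split: [11, 35] -> [11] and [35]
    Merge: [11] + [35] -> [11, 35]
  Merge: [19, 43] + [11, 35] -> [11, 19, 35, 43]
Merge: [15, 27, 29, 30] + [11, 19, 35, 43] -> [11, 15, 19, 27, 29, 30, 35, 43]

Final sorted array: [11, 15, 19, 27, 29, 30, 35, 43]

The merge sort proceeds by recursively splitting the array and merging sorted halves.
After all merges, the sorted array is [11, 15, 19, 27, 29, 30, 35, 43].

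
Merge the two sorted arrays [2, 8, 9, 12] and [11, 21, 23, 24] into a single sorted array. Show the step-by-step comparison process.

Merging process:

Compare 2 vs 11: take 2 from left. Merged: [2]
Compare 8 vs 11: take 8 from left. Merged: [2, 8]
Compare 9 vs 11: take 9 from left. Merged: [2, 8, 9]
Compare 12 vs 11: take 11 from right. Merged: [2, 8, 9, 11]
Compare 12 vs 21: take 12 from left. Merged: [2, 8, 9, 11, 12]
Append remaining from right: [21, 23, 24]. Merged: [2, 8, 9, 11, 12, 21, 23, 24]

Final merged array: [2, 8, 9, 11, 12, 21, 23, 24]
Total comparisons: 5

The merged array is [2, 8, 9, 11, 12, 21, 23, 24], requiring 5 comparisons. The merge step runs in O(n) time where n is the total number of elements.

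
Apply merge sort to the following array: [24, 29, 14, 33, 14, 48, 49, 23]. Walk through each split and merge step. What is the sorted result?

Merge sort trace:

Split: [24, 29, 14, 33, 14, 48, 49, 23] -> [24, 29, 14, 33] and [14, 48, 49, 23]
  Split: [24, 29, 14, 33] -> [24, 29] and [14, 33]
    Split: [24, 29] -> [24] and [29]
    Merge: [24] + [29] -> [24, 29]
    Split: [14, 33] -> [14] and [33]
    Merge: [14] + [33] -> [14, 33]
  Merge: [24, 29] + [14, 33] -> [14, 24, 29, 33]
  Split: [14, 48, 49, 23] -> [14, 48] and [49, 23]
    Split: [14, 48] -> [14] and [48]
    Merge: [14] + [48] -> [14, 48]
    Split: [49, 23] -> [49] and [23]
    Merge: [49] + [23] -> [23, 49]
  Merge: [14, 48] + [23, 49] -> [14, 23, 48, 49]
Merge: [14, 24, 29, 33] + [14, 23, 48, 49] -> [14, 14, 23, 24, 29, 33, 48, 49]

Final sorted array: [14, 14, 23, 24, 29, 33, 48, 49]

The merge sort proceeds by recursively splitting the array and merging sorted halves.
After all merges, the sorted array is [14, 14, 23, 24, 29, 33, 48, 49].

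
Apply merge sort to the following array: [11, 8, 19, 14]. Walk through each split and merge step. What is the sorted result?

Merge sort trace:

Split: [11, 8, 19, 14] -> [11, 8] and [19, 14]
  Split: [11, 8] -> [11] and [8]
  Merge: [11] + [8] -> [8, 11]
  Split: [19, 14] -> [19] and [14]
  Merge: [19] + [14] -> [14, 19]
Merge: [8, 11] + [14, 19] -> [8, 11, 14, 19]

Final sorted array: [8, 11, 14, 19]

The merge sort proceeds by recursively splitting the array and merging sorted halves.
After all merges, the sorted array is [8, 11, 14, 19].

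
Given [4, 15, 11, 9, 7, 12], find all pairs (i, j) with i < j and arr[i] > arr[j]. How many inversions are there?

Finding inversions in [4, 15, 11, 9, 7, 12]:

(1, 2): arr[1]=15 > arr[2]=11
(1, 3): arr[1]=15 > arr[3]=9
(1, 4): arr[1]=15 > arr[4]=7
(1, 5): arr[1]=15 > arr[5]=12
(2, 3): arr[2]=11 > arr[3]=9
(2, 4): arr[2]=11 > arr[4]=7
(3, 4): arr[3]=9 > arr[4]=7

Total inversions: 7

The array has 7 inversion(s): (1,2), (1,3), (1,4), (1,5), (2,3), (2,4), (3,4). Each pair (i,j) satisfies i < j and arr[i] > arr[j].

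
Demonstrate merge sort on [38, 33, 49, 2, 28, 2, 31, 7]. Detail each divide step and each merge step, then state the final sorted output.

Merge sort trace:

Split: [38, 33, 49, 2, 28, 2, 31, 7] -> [38, 33, 49, 2] and [28, 2, 31, 7]
  Split: [38, 33, 49, 2] -> [38, 33] and [49, 2]
    Split: [38, 33] -> [38] and [33]
    Merge: [38] + [33] -> [33, 38]
    Split: [49, 2] -> [49] and [2]
    Merge: [49] + [2] -> [2, 49]
  Merge: [33, 38] + [2, 49] -> [2, 33, 38, 49]
  Split: [28, 2, 31, 7] -> [28, 2] and [31, 7]
    Split: [28, 2] -> [28] and [2]
    Merge: [28] + [2] -> [2, 28]
    Split: [31, 7] -> [31] and [7]
    Merge: [31] + [7] -> [7, 31]
  Merge: [2, 28] + [7, 31] -> [2, 7, 28, 31]
Merge: [2, 33, 38, 49] + [2, 7, 28, 31] -> [2, 2, 7, 28, 31, 33, 38, 49]

Final sorted array: [2, 2, 7, 28, 31, 33, 38, 49]

The merge sort proceeds by recursively splitting the array and merging sorted halves.
After all merges, the sorted array is [2, 2, 7, 28, 31, 33, 38, 49].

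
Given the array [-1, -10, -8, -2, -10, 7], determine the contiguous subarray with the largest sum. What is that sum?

Using Kadane's algorithm on [-1, -10, -8, -2, -10, 7]:

Scanning through the array:
Position 1 (value -10): max_ending_here = -10, max_so_far = -1
Position 2 (value -8): max_ending_here = -8, max_so_far = -1
Position 3 (value -2): max_ending_here = -2, max_so_far = -1
Position 4 (value -10): max_ending_here = -10, max_so_far = -1
Position 5 (value 7): max_ending_here = 7, max_so_far = 7

Maximum subarray: [7]
Maximum sum: 7

The maximum subarray is [7] with sum 7. This subarray runs from index 5 to index 5.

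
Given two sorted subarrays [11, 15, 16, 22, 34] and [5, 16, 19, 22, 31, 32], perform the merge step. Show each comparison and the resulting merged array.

Merging process:

Compare 11 vs 5: take 5 from right. Merged: [5]
Compare 11 vs 16: take 11 from left. Merged: [5, 11]
Compare 15 vs 16: take 15 from left. Merged: [5, 11, 15]
Compare 16 vs 16: take 16 from left. Merged: [5, 11, 15, 16]
Compare 22 vs 16: take 16 from right. Merged: [5, 11, 15, 16, 16]
Compare 22 vs 19: take 19 from right. Merged: [5, 11, 15, 16, 16, 19]
Compare 22 vs 22: take 22 from left. Merged: [5, 11, 15, 16, 16, 19, 22]
Compare 34 vs 22: take 22 from right. Merged: [5, 11, 15, 16, 16, 19, 22, 22]
Compare 34 vs 31: take 31 from right. Merged: [5, 11, 15, 16, 16, 19, 22, 22, 31]
Compare 34 vs 32: take 32 from right. Merged: [5, 11, 15, 16, 16, 19, 22, 22, 31, 32]
Append remaining from left: [34]. Merged: [5, 11, 15, 16, 16, 19, 22, 22, 31, 32, 34]

Final merged array: [5, 11, 15, 16, 16, 19, 22, 22, 31, 32, 34]
Total comparisons: 10

The merged array is [5, 11, 15, 16, 16, 19, 22, 22, 31, 32, 34], requiring 10 comparisons. The merge step runs in O(n) time where n is the total number of elements.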